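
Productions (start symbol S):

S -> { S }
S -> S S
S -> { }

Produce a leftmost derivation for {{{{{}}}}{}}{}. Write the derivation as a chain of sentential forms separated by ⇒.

S ⇒ SS   [S -> S S]
SS ⇒ {S}S   [S -> { S }]
{S}S ⇒ {SS}S   [S -> S S]
{SS}S ⇒ {{S}S}S   [S -> { S }]
{{S}S}S ⇒ {{{S}}S}S   [S -> { S }]
{{{S}}S}S ⇒ {{{{S}}}S}S   [S -> { S }]
{{{{S}}}S}S ⇒ {{{{{}}}}S}S   [S -> { }]
{{{{{}}}}S}S ⇒ {{{{{}}}}{}}S   [S -> { }]
{{{{{}}}}{}}S ⇒ {{{{{}}}}{}}{}   [S -> { }]

S ⇒ SS ⇒ {S}S ⇒ {SS}S ⇒ {{S}S}S ⇒ {{{S}}S}S ⇒ {{{{S}}}S}S ⇒ {{{{{}}}}S}S ⇒ {{{{{}}}}{}}S ⇒ {{{{{}}}}{}}{}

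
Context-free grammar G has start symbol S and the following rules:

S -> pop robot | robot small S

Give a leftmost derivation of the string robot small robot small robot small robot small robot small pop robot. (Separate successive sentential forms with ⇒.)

S ⇒ robot small S   [S -> robot small S]
robot small S ⇒ robot small robot small S   [S -> robot small S]
robot small robot small S ⇒ robot small robot small robot small S   [S -> robot small S]
robot small robot small robot small S ⇒ robot small robot small robot small robot small S   [S -> robot small S]
robot small robot small robot small robot small S ⇒ robot small robot small robot small robot small robot small S   [S -> robot small S]
robot small robot small robot small robot small robot small S ⇒ robot small robot small robot small robot small robot small pop robot   [S -> pop robot]

S ⇒ robot small S ⇒ robot small robot small S ⇒ robot small robot small robot small S ⇒ robot small robot small robot small robot small S ⇒ robot small robot small robot small robot small robot small S ⇒ robot small robot small robot small robot small robot small pop robot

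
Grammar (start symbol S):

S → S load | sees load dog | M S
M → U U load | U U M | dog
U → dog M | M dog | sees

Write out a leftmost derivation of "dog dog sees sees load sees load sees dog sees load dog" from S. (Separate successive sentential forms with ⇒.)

S ⇒ M S ⇒ U U M S ⇒ dog M U M S ⇒ dog U U load U M S ⇒ dog dog M U load U M S ⇒ dog dog U U load U load U M S ⇒ dog dog sees U load U load U M S ⇒ dog dog sees sees load U load U M S ⇒ dog dog sees sees load sees load U M S ⇒ dog dog sees sees load sees load sees M S ⇒ dog dog sees sees load sees load sees dog S ⇒ dog dog sees sees load sees load sees dog sees load dog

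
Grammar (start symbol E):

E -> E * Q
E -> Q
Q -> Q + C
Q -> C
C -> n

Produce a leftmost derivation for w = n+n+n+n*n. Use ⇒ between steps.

E ⇒ E*Q   [E -> E * Q]
E*Q ⇒ Q*Q   [E -> Q]
Q*Q ⇒ Q+C*Q   [Q -> Q + C]
Q+C*Q ⇒ Q+C+C*Q   [Q -> Q + C]
Q+C+C*Q ⇒ Q+C+C+C*Q   [Q -> Q + C]
Q+C+C+C*Q ⇒ C+C+C+C*Q   [Q -> C]
C+C+C+C*Q ⇒ n+C+C+C*Q   [C -> n]
n+C+C+C*Q ⇒ n+n+C+C*Q   [C -> n]
n+n+C+C*Q ⇒ n+n+n+C*Q   [C -> n]
n+n+n+C*Q ⇒ n+n+n+n*Q   [C -> n]
n+n+n+n*Q ⇒ n+n+n+n*C   [Q -> C]
n+n+n+n*C ⇒ n+n+n+n*n   [C -> n]

E ⇒ E*Q ⇒ Q*Q ⇒ Q+C*Q ⇒ Q+C+C*Q ⇒ Q+C+C+C*Q ⇒ C+C+C+C*Q ⇒ n+C+C+C*Q ⇒ n+n+C+C*Q ⇒ n+n+n+C*Q ⇒ n+n+n+n*Q ⇒ n+n+n+n*C ⇒ n+n+n+n*n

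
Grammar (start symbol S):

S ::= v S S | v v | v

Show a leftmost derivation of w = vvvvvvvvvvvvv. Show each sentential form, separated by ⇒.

S ⇒ vSS   [S ::= v S S]
vSS ⇒ vvSSS   [S ::= v S S]
vvSSS ⇒ vvvvSS   [S ::= v v]
vvvvSS ⇒ vvvvvSSS   [S ::= v S S]
vvvvvSSS ⇒ vvvvvvSSSS   [S ::= v S S]
vvvvvvSSSS ⇒ vvvvvvvvSSS   [S ::= v v]
vvvvvvvvSSS ⇒ vvvvvvvvvSS   [S ::= v]
vvvvvvvvvSS ⇒ vvvvvvvvvvvS   [S ::= v v]
vvvvvvvvvvvS ⇒ vvvvvvvvvvvvv   [S ::= v v]

S ⇒ vSS ⇒ vvSSS ⇒ vvvvSS ⇒ vvvvvSSS ⇒ vvvvvvSSSS ⇒ vvvvvvvvSSS ⇒ vvvvvvvvvSS ⇒ vvvvvvvvvvvS ⇒ vvvvvvvvvvvvv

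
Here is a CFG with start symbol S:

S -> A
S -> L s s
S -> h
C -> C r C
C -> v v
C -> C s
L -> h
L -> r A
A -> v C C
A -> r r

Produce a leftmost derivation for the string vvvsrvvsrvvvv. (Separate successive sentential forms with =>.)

S => A   [S -> A]
A => vCC   [A -> v C C]
vCC => vCrCC   [C -> C r C]
vCrCC => vCsrCC   [C -> C s]
vCsrCC => vCrCsrCC   [C -> C r C]
vCrCsrCC => vCsrCsrCC   [C -> C s]
vCsrCsrCC => vvvsrCsrCC   [C -> v v]
vvvsrCsrCC => vvvsrvvsrCC   [C -> v v]
vvvsrvvsrCC => vvvsrvvsrvvC   [C -> v v]
vvvsrvvsrvvC => vvvsrvvsrvvvv   [C -> v v]

S => A => vCC => vCrCC => vCsrCC => vCrCsrCC => vCsrCsrCC => vvvsrCsrCC => vvvsrvvsrCC => vvvsrvvsrvvC => vvvsrvvsrvvvv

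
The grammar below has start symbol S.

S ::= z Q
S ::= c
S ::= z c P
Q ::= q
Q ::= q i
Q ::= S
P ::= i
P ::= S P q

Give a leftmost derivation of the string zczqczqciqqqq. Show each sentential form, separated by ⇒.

S ⇒ zcP ⇒ zcSPq ⇒ zczQPq ⇒ zczqPq ⇒ zczqSPqq ⇒ zczqcPqq ⇒ zczqcSPqqq ⇒ zczqczQPqqq ⇒ zczqczqPqqq ⇒ zczqczqSPqqqq ⇒ zczqczqcPqqqq ⇒ zczqczqciqqqq

S ⇒ zcP   [S ::= z c P]
zcP ⇒ zcSPq   [P ::= S P q]
zcSPq ⇒ zczQPq   [S ::= z Q]
zczQPq ⇒ zczqPq   [Q ::= q]
zczqPq ⇒ zczqSPqq   [P ::= S P q]
zczqSPqq ⇒ zczqcPqq   [S ::= c]
zczqcPqq ⇒ zczqcSPqqq   [P ::= S P q]
zczqcSPqqq ⇒ zczqczQPqqq   [S ::= z Q]
zczqczQPqqq ⇒ zczqczqPqqq   [Q ::= q]
zczqczqPqqq ⇒ zczqczqSPqqqq   [P ::= S P q]
zczqczqSPqqqq ⇒ zczqczqcPqqqq   [S ::= c]
zczqczqcPqqqq ⇒ zczqczqciqqqq   [P ::= i]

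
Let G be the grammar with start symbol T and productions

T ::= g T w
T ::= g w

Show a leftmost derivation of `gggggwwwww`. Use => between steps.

T=>gTw=>ggTww=>gggTwww=>ggggTwwww=>gggggwwwww

T => gTw   [T ::= g T w]
gTw => ggTww   [T ::= g T w]
ggTww => gggTwww   [T ::= g T w]
gggTwww => ggggTwwww   [T ::= g T w]
ggggTwwww => gggggwwwww   [T ::= g w]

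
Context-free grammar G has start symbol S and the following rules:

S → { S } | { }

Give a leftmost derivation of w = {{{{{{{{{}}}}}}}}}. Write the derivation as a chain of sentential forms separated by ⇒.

S⇒{S}⇒{{S}}⇒{{{S}}}⇒{{{{S}}}}⇒{{{{{S}}}}}⇒{{{{{{S}}}}}}⇒{{{{{{{S}}}}}}}⇒{{{{{{{{S}}}}}}}}⇒{{{{{{{{{}}}}}}}}}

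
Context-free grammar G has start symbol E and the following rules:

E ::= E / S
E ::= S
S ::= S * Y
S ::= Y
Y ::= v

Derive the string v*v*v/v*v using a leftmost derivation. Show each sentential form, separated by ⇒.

E ⇒ E/S ⇒ S/S ⇒ S*Y/S ⇒ S*Y*Y/S ⇒ Y*Y*Y/S ⇒ v*Y*Y/S ⇒ v*v*Y/S ⇒ v*v*v/S ⇒ v*v*v/S*Y ⇒ v*v*v/Y*Y ⇒ v*v*v/v*Y ⇒ v*v*v/v*v

E ⇒ E/S   [E ::= E / S]
E/S ⇒ S/S   [E ::= S]
S/S ⇒ S*Y/S   [S ::= S * Y]
S*Y/S ⇒ S*Y*Y/S   [S ::= S * Y]
S*Y*Y/S ⇒ Y*Y*Y/S   [S ::= Y]
Y*Y*Y/S ⇒ v*Y*Y/S   [Y ::= v]
v*Y*Y/S ⇒ v*v*Y/S   [Y ::= v]
v*v*Y/S ⇒ v*v*v/S   [Y ::= v]
v*v*v/S ⇒ v*v*v/S*Y   [S ::= S * Y]
v*v*v/S*Y ⇒ v*v*v/Y*Y   [S ::= Y]
v*v*v/Y*Y ⇒ v*v*v/v*Y   [Y ::= v]
v*v*v/v*Y ⇒ v*v*v/v*v   [Y ::= v]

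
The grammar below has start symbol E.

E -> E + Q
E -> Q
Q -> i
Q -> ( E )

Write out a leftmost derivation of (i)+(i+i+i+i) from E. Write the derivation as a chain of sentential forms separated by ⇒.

E ⇒ E+Q ⇒ Q+Q ⇒ (E)+Q ⇒ (Q)+Q ⇒ (i)+Q ⇒ (i)+(E) ⇒ (i)+(E+Q) ⇒ (i)+(E+Q+Q) ⇒ (i)+(E+Q+Q+Q) ⇒ (i)+(Q+Q+Q+Q) ⇒ (i)+(i+Q+Q+Q) ⇒ (i)+(i+i+Q+Q) ⇒ (i)+(i+i+i+Q) ⇒ (i)+(i+i+i+i)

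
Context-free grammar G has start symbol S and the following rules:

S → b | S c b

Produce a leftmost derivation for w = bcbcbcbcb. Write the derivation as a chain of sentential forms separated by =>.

S => Scb   [S → S c b]
Scb => Scbcb   [S → S c b]
Scbcb => Scbcbcb   [S → S c b]
Scbcbcb => Scbcbcbcb   [S → S c b]
Scbcbcbcb => bcbcbcbcb   [S → b]

S=>Scb=>Scbcb=>Scbcbcb=>Scbcbcbcb=>bcbcbcbcb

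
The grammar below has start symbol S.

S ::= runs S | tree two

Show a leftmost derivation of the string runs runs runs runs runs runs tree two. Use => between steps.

S => runs S => runs runs S => runs runs runs S => runs runs runs runs S => runs runs runs runs runs S => runs runs runs runs runs runs S => runs runs runs runs runs runs tree two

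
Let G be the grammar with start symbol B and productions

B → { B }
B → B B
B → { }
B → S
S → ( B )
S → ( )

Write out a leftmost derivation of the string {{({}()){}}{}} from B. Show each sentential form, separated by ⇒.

B ⇒ {B}   [B → { B }]
{B} ⇒ {BB}   [B → B B]
{BB} ⇒ {{B}B}   [B → { B }]
{{B}B} ⇒ {{BB}B}   [B → B B]
{{BB}B} ⇒ {{SB}B}   [B → S]
{{SB}B} ⇒ {{(B)B}B}   [S → ( B )]
{{(B)B}B} ⇒ {{(BB)B}B}   [B → B B]
{{(BB)B}B} ⇒ {{({}B)B}B}   [B → { }]
{{({}B)B}B} ⇒ {{({}S)B}B}   [B → S]
{{({}S)B}B} ⇒ {{({}())B}B}   [S → ( )]
{{({}())B}B} ⇒ {{({}()){}}B}   [B → { }]
{{({}()){}}B} ⇒ {{({}()){}}{}}   [B → { }]

B⇒{B}⇒{BB}⇒{{B}B}⇒{{BB}B}⇒{{SB}B}⇒{{(B)B}B}⇒{{(BB)B}B}⇒{{({}B)B}B}⇒{{({}S)B}B}⇒{{({}())B}B}⇒{{({}()){}}B}⇒{{({}()){}}{}}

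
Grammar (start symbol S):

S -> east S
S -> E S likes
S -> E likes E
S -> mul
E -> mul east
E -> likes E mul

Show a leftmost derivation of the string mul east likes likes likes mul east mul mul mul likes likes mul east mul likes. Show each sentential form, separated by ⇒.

S ⇒ E S likes ⇒ mul east S likes ⇒ mul east E likes E likes ⇒ mul east likes E mul likes E likes ⇒ mul east likes likes E mul mul likes E likes ⇒ mul east likes likes likes E mul mul mul likes E likes ⇒ mul east likes likes likes mul east mul mul mul likes E likes ⇒ mul east likes likes likes mul east mul mul mul likes likes E mul likes ⇒ mul east likes likes likes mul east mul mul mul likes likes mul east mul likes

S ⇒ E S likes   [S -> E S likes]
E S likes ⇒ mul east S likes   [E -> mul east]
mul east S likes ⇒ mul east E likes E likes   [S -> E likes E]
mul east E likes E likes ⇒ mul east likes E mul likes E likes   [E -> likes E mul]
mul east likes E mul likes E likes ⇒ mul east likes likes E mul mul likes E likes   [E -> likes E mul]
mul east likes likes E mul mul likes E likes ⇒ mul east likes likes likes E mul mul mul likes E likes   [E -> likes E mul]
mul east likes likes likes E mul mul mul likes E likes ⇒ mul east likes likes likes mul east mul mul mul likes E likes   [E -> mul east]
mul east likes likes likes mul east mul mul mul likes E likes ⇒ mul east likes likes likes mul east mul mul mul likes likes E mul likes   [E -> likes E mul]
mul east likes likes likes mul east mul mul mul likes likes E mul likes ⇒ mul east likes likes likes mul east mul mul mul likes likes mul east mul likes   [E -> mul east]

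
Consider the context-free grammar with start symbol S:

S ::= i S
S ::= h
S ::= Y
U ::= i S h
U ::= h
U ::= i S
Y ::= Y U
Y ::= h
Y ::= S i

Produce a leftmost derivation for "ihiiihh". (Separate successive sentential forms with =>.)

S => iS => iY => iYU => iSiU => iYiU => iSiiU => ihiiU => ihiiiSh => ihiiihh

S => iS   [S ::= i S]
iS => iY   [S ::= Y]
iY => iYU   [Y ::= Y U]
iYU => iSiU   [Y ::= S i]
iSiU => iYiU   [S ::= Y]
iYiU => iSiiU   [Y ::= S i]
iSiiU => ihiiU   [S ::= h]
ihiiU => ihiiiSh   [U ::= i S h]
ihiiiSh => ihiiihh   [S ::= h]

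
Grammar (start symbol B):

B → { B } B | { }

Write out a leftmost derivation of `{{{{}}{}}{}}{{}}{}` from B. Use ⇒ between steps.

B⇒{B}B⇒{{B}B}B⇒{{{B}B}B}B⇒{{{{}}B}B}B⇒{{{{}}{}}B}B⇒{{{{}}{}}{}}B⇒{{{{}}{}}{}}{B}B⇒{{{{}}{}}{}}{{}}B⇒{{{{}}{}}{}}{{}}{}

B ⇒ {B}B   [B → { B } B]
{B}B ⇒ {{B}B}B   [B → { B } B]
{{B}B}B ⇒ {{{B}B}B}B   [B → { B } B]
{{{B}B}B}B ⇒ {{{{}}B}B}B   [B → { }]
{{{{}}B}B}B ⇒ {{{{}}{}}B}B   [B → { }]
{{{{}}{}}B}B ⇒ {{{{}}{}}{}}B   [B → { }]
{{{{}}{}}{}}B ⇒ {{{{}}{}}{}}{B}B   [B → { B } B]
{{{{}}{}}{}}{B}B ⇒ {{{{}}{}}{}}{{}}B   [B → { }]
{{{{}}{}}{}}{{}}B ⇒ {{{{}}{}}{}}{{}}{}   [B → { }]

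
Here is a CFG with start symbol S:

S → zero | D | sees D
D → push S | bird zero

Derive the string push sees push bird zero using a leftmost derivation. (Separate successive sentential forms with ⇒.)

S ⇒ D ⇒ push S ⇒ push sees D ⇒ push sees push S ⇒ push sees push D ⇒ push sees push bird zero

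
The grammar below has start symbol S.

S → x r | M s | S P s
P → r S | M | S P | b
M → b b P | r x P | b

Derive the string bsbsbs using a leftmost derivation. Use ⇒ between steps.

S ⇒ SPs   [S → S P s]
SPs ⇒ SPsPs   [S → S P s]
SPsPs ⇒ MsPsPs   [S → M s]
MsPsPs ⇒ bsPsPs   [M → b]
bsPsPs ⇒ bsbsPs   [P → b]
bsbsPs ⇒ bsbsbs   [P → b]

S⇒SPs⇒SPsPs⇒MsPsPs⇒bsPsPs⇒bsbsPs⇒bsbsbs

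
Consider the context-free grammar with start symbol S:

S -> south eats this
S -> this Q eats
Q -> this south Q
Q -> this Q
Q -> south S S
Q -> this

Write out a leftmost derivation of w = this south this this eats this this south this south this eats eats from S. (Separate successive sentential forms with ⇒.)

S ⇒ this Q eats   [S -> this Q eats]
this Q eats ⇒ this south S S eats   [Q -> south S S]
this south S S eats ⇒ this south this Q eats S eats   [S -> this Q eats]
this south this Q eats S eats ⇒ this south this this eats S eats   [Q -> this]
this south this this eats S eats ⇒ this south this this eats this Q eats eats   [S -> this Q eats]
this south this this eats this Q eats eats ⇒ this south this this eats this this south Q eats eats   [Q -> this south Q]
this south this this eats this this south Q eats eats ⇒ this south this this eats this this south this south Q eats eats   [Q -> this south Q]
this south this this eats this this south this south Q eats eats ⇒ this south this this eats this this south this south this eats eats   [Q -> this]

S ⇒ this Q eats ⇒ this south S S eats ⇒ this south this Q eats S eats ⇒ this south this this eats S eats ⇒ this south this this eats this Q eats eats ⇒ this south this this eats this this south Q eats eats ⇒ this south this this eats this this south this south Q eats eats ⇒ this south this this eats this this south this south this eats eats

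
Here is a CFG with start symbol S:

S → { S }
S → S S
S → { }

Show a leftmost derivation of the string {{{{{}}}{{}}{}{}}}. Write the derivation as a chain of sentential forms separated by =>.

S => {S} => {{S}} => {{SS}} => {{SSS}} => {{SSSS}} => {{{S}SSS}} => {{{{S}}SSS}} => {{{{{}}}SSS}} => {{{{{}}}{S}SS}} => {{{{{}}}{{}}SS}} => {{{{{}}}{{}}{}S}} => {{{{{}}}{{}}{}{}}}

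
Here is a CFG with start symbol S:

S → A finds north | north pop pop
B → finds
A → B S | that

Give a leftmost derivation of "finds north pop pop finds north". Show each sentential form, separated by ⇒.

S ⇒ A finds north ⇒ B S finds north ⇒ finds S finds north ⇒ finds north pop pop finds north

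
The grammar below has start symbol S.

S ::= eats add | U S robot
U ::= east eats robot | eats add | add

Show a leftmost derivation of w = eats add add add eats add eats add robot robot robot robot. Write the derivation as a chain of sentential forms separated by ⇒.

S ⇒ U S robot ⇒ eats add S robot ⇒ eats add U S robot robot ⇒ eats add add S robot robot ⇒ eats add add U S robot robot robot ⇒ eats add add add S robot robot robot ⇒ eats add add add U S robot robot robot robot ⇒ eats add add add eats add S robot robot robot robot ⇒ eats add add add eats add eats add robot robot robot robot

S ⇒ U S robot   [S ::= U S robot]
U S robot ⇒ eats add S robot   [U ::= eats add]
eats add S robot ⇒ eats add U S robot robot   [S ::= U S robot]
eats add U S robot robot ⇒ eats add add S robot robot   [U ::= add]
eats add add S robot robot ⇒ eats add add U S robot robot robot   [S ::= U S robot]
eats add add U S robot robot robot ⇒ eats add add add S robot robot robot   [U ::= add]
eats add add add S robot robot robot ⇒ eats add add add U S robot robot robot robot   [S ::= U S robot]
eats add add add U S robot robot robot robot ⇒ eats add add add eats add S robot robot robot robot   [U ::= eats add]
eats add add add eats add S robot robot robot robot ⇒ eats add add add eats add eats add robot robot robot robot   [S ::= eats add]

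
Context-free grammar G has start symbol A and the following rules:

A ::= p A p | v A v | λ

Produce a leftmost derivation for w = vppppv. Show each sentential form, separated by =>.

A => vAv => vpApv => vppAppv => vppppv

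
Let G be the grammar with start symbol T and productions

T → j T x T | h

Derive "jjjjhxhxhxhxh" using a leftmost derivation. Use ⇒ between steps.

T⇒jTxT⇒jjTxTxT⇒jjjTxTxTxT⇒jjjjTxTxTxTxT⇒jjjjhxTxTxTxT⇒jjjjhxhxTxTxT⇒jjjjhxhxhxTxT⇒jjjjhxhxhxhxT⇒jjjjhxhxhxhxh

T ⇒ jTxT   [T → j T x T]
jTxT ⇒ jjTxTxT   [T → j T x T]
jjTxTxT ⇒ jjjTxTxTxT   [T → j T x T]
jjjTxTxTxT ⇒ jjjjTxTxTxTxT   [T → j T x T]
jjjjTxTxTxTxT ⇒ jjjjhxTxTxTxT   [T → h]
jjjjhxTxTxTxT ⇒ jjjjhxhxTxTxT   [T → h]
jjjjhxhxTxTxT ⇒ jjjjhxhxhxTxT   [T → h]
jjjjhxhxhxTxT ⇒ jjjjhxhxhxhxT   [T → h]
jjjjhxhxhxhxT ⇒ jjjjhxhxhxhxh   [T → h]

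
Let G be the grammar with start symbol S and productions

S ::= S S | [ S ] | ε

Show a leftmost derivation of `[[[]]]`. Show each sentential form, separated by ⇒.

S ⇒ [S]   [S ::= [ S ]]
[S] ⇒ [[S]]   [S ::= [ S ]]
[[S]] ⇒ [[[S]]]   [S ::= [ S ]]
[[[S]]] ⇒ [[[]]]   [S ::= ε]

S ⇒ [S] ⇒ [[S]] ⇒ [[[S]]] ⇒ [[[]]]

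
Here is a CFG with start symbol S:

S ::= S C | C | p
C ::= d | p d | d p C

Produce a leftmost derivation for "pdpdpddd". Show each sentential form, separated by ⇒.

S ⇒ SC ⇒ SCC ⇒ SCCC ⇒ SCCCC ⇒ CCCCC ⇒ pdCCCC ⇒ pdpdCCC ⇒ pdpdpdCC ⇒ pdpdpddC ⇒ pdpdpddd

S ⇒ SC   [S ::= S C]
SC ⇒ SCC   [S ::= S C]
SCC ⇒ SCCC   [S ::= S C]
SCCC ⇒ SCCCC   [S ::= S C]
SCCCC ⇒ CCCCC   [S ::= C]
CCCCC ⇒ pdCCCC   [C ::= p d]
pdCCCC ⇒ pdpdCCC   [C ::= p d]
pdpdCCC ⇒ pdpdpdCC   [C ::= p d]
pdpdpdCC ⇒ pdpdpddC   [C ::= d]
pdpdpddC ⇒ pdpdpddd   [C ::= d]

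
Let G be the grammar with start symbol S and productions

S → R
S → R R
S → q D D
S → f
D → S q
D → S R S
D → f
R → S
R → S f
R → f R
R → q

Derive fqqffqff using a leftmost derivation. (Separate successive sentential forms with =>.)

S => R => fR => fSf => fqDDf => fqSqDf => fqqDDqDf => fqqfDqDf => fqqffqDf => fqqffqff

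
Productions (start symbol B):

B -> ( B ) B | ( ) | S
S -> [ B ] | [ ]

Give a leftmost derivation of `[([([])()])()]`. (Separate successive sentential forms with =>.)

B => S => [B] => [(B)B] => [(S)B] => [([B])B] => [([(B)B])B] => [([(S)B])B] => [([([])B])B] => [([([])()])B] => [([([])()])()]

B => S   [B -> S]
S => [B]   [S -> [ B ]]
[B] => [(B)B]   [B -> ( B ) B]
[(B)B] => [(S)B]   [B -> S]
[(S)B] => [([B])B]   [S -> [ B ]]
[([B])B] => [([(B)B])B]   [B -> ( B ) B]
[([(B)B])B] => [([(S)B])B]   [B -> S]
[([(S)B])B] => [([([])B])B]   [S -> [ ]]
[([([])B])B] => [([([])()])B]   [B -> ( )]
[([([])()])B] => [([([])()])()]   [B -> ( )]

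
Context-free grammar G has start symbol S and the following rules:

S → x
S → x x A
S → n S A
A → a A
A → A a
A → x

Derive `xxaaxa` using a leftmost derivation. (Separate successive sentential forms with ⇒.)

S ⇒ xxA   [S → x x A]
xxA ⇒ xxaA   [A → a A]
xxaA ⇒ xxaAa   [A → A a]
xxaAa ⇒ xxaaAa   [A → a A]
xxaaAa ⇒ xxaaxa   [A → x]

S ⇒ xxA ⇒ xxaA ⇒ xxaAa ⇒ xxaaAa ⇒ xxaaxa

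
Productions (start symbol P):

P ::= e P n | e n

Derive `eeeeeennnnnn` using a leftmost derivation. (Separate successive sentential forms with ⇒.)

P⇒ePn⇒eePnn⇒eeePnnn⇒eeeePnnnn⇒eeeeePnnnnn⇒eeeeeennnnnn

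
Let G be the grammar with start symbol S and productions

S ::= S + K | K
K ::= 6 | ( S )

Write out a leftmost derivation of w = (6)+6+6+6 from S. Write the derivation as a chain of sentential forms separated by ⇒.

S ⇒ S+K ⇒ S+K+K ⇒ S+K+K+K ⇒ K+K+K+K ⇒ (S)+K+K+K ⇒ (K)+K+K+K ⇒ (6)+K+K+K ⇒ (6)+6+K+K ⇒ (6)+6+6+K ⇒ (6)+6+6+6

S ⇒ S+K   [S ::= S + K]
S+K ⇒ S+K+K   [S ::= S + K]
S+K+K ⇒ S+K+K+K   [S ::= S + K]
S+K+K+K ⇒ K+K+K+K   [S ::= K]
K+K+K+K ⇒ (S)+K+K+K   [K ::= ( S )]
(S)+K+K+K ⇒ (K)+K+K+K   [S ::= K]
(K)+K+K+K ⇒ (6)+K+K+K   [K ::= 6]
(6)+K+K+K ⇒ (6)+6+K+K   [K ::= 6]
(6)+6+K+K ⇒ (6)+6+6+K   [K ::= 6]
(6)+6+6+K ⇒ (6)+6+6+6   [K ::= 6]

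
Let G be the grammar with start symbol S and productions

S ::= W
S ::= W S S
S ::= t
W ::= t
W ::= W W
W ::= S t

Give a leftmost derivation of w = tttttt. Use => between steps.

S => WSS => WWSS => WWWSS => WWWWSS => tWWWSS => ttWWSS => tttWSS => ttttSS => tttttS => tttttt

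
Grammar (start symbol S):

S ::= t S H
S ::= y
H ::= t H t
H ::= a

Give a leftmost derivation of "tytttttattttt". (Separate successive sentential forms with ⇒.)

S ⇒ tSH ⇒ tyH ⇒ tytHt ⇒ tyttHtt ⇒ tytttHttt ⇒ tyttttHtttt ⇒ tytttttHttttt ⇒ tytttttattttt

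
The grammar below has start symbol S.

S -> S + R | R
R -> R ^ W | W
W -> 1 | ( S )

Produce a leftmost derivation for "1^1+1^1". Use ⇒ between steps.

S ⇒ S+R   [S -> S + R]
S+R ⇒ R+R   [S -> R]
R+R ⇒ R^W+R   [R -> R ^ W]
R^W+R ⇒ W^W+R   [R -> W]
W^W+R ⇒ 1^W+R   [W -> 1]
1^W+R ⇒ 1^1+R   [W -> 1]
1^1+R ⇒ 1^1+R^W   [R -> R ^ W]
1^1+R^W ⇒ 1^1+W^W   [R -> W]
1^1+W^W ⇒ 1^1+1^W   [W -> 1]
1^1+1^W ⇒ 1^1+1^1   [W -> 1]

S ⇒ S+R ⇒ R+R ⇒ R^W+R ⇒ W^W+R ⇒ 1^W+R ⇒ 1^1+R ⇒ 1^1+R^W ⇒ 1^1+W^W ⇒ 1^1+1^W ⇒ 1^1+1^1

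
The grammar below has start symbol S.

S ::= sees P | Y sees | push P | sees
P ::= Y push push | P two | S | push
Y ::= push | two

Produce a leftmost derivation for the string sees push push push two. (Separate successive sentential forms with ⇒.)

S ⇒ sees P   [S ::= sees P]
sees P ⇒ sees P two   [P ::= P two]
sees P two ⇒ sees Y push push two   [P ::= Y push push]
sees Y push push two ⇒ sees push push push two   [Y ::= push]

S ⇒ sees P ⇒ sees P two ⇒ sees Y push push two ⇒ sees push push push two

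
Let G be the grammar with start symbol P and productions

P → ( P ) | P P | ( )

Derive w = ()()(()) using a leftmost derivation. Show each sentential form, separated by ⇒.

P ⇒ PP ⇒ PPP ⇒ ()PP ⇒ ()()P ⇒ ()()(P) ⇒ ()()(())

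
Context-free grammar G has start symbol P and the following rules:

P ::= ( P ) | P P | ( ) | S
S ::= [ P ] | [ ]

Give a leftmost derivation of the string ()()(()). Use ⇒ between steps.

P ⇒ PP   [P ::= P P]
PP ⇒ ()P   [P ::= ( )]
()P ⇒ ()PP   [P ::= P P]
()PP ⇒ ()()P   [P ::= ( )]
()()P ⇒ ()()(P)   [P ::= ( P )]
()()(P) ⇒ ()()(())   [P ::= ( )]

P ⇒ PP ⇒ ()P ⇒ ()PP ⇒ ()()P ⇒ ()()(P) ⇒ ()()(())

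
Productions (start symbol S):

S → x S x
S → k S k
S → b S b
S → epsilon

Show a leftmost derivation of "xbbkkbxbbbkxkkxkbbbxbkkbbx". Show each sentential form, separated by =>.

S => xSx => xbSbx => xbbSbbx => xbbkSkbbx => xbbkkSkkbbx => xbbkkbSbkkbbx => xbbkkbxSxbkkbbx => xbbkkbxbSbxbkkbbx => xbbkkbxbbSbbxbkkbbx => xbbkkbxbbbSbbbxbkkbbx => xbbkkbxbbbkSkbbbxbkkbbx => xbbkkbxbbbkxSxkbbbxbkkbbx => xbbkkbxbbbkxkSkxkbbbxbkkbbx => xbbkkbxbbbkxkkxkbbbxbkkbbx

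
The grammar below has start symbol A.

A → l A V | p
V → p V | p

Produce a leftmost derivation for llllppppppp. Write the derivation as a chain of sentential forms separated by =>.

A => lAV   [A → l A V]
lAV => llAVV   [A → l A V]
llAVV => lllAVVV   [A → l A V]
lllAVVV => llllAVVVV   [A → l A V]
llllAVVVV => llllpVVVV   [A → p]
llllpVVVV => llllppVVVV   [V → p V]
llllppVVVV => llllpppVVVV   [V → p V]
llllpppVVVV => llllppppVVV   [V → p]
llllppppVVV => llllpppppVV   [V → p]
llllpppppVV => llllppppppV   [V → p]
llllppppppV => llllppppppp   [V → p]

A => lAV => llAVV => lllAVVV => llllAVVVV => llllpVVVV => llllppVVVV => llllpppVVVV => llllppppVVV => llllpppppVV => llllppppppV => llllppppppp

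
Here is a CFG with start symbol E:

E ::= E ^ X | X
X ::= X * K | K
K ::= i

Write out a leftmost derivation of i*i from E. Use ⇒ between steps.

E⇒X⇒X*K⇒K*K⇒i*K⇒i*i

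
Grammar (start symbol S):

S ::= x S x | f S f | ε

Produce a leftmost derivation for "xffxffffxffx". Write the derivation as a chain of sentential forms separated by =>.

S => xSx   [S ::= x S x]
xSx => xfSfx   [S ::= f S f]
xfSfx => xffSffx   [S ::= f S f]
xffSffx => xffxSxffx   [S ::= x S x]
xffxSxffx => xffxfSfxffx   [S ::= f S f]
xffxfSfxffx => xffxffSffxffx   [S ::= f S f]
xffxffSffxffx => xffxffffxffx   [S ::= ε]

S => xSx => xfSfx => xffSffx => xffxSxffx => xffxfSfxffx => xffxffSffxffx => xffxffffxffx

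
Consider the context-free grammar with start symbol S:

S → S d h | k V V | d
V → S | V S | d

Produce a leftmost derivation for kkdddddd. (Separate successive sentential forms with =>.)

S => kVV => kSV => kkVVV => kkVSVV => kkVSSVV => kkVSSSVV => kkdSSSVV => kkddSSVV => kkdddSVV => kkddddVV => kkdddddV => kkdddddd

S => kVV   [S → k V V]
kVV => kSV   [V → S]
kSV => kkVVV   [S → k V V]
kkVVV => kkVSVV   [V → V S]
kkVSVV => kkVSSVV   [V → V S]
kkVSSVV => kkVSSSVV   [V → V S]
kkVSSSVV => kkdSSSVV   [V → d]
kkdSSSVV => kkddSSVV   [S → d]
kkddSSVV => kkdddSVV   [S → d]
kkdddSVV => kkddddVV   [S → d]
kkddddVV => kkdddddV   [V → d]
kkdddddV => kkdddddd   [V → d]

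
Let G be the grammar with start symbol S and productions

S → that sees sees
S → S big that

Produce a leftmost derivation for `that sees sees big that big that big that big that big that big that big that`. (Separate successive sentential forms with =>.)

S => S big that   [S → S big that]
S big that => S big that big that   [S → S big that]
S big that big that => S big that big that big that   [S → S big that]
S big that big that big that => S big that big that big that big that   [S → S big that]
S big that big that big that big that => S big that big that big that big that big that   [S → S big that]
S big that big that big that big that big that => S big that big that big that big that big that big that   [S → S big that]
S big that big that big that big that big that big that => S big that big that big that big that big that big that big that   [S → S big that]
S big that big that big that big that big that big that big that => that sees sees big that big that big that big that big that big that big that   [S → that sees sees]

S => S big that => S big that big that => S big that big that big that => S big that big that big that big that => S big that big that big that big that big that => S big that big that big that big that big that big that => S big that big that big that big that big that big that big that => that sees sees big that big that big that big that big that big that big that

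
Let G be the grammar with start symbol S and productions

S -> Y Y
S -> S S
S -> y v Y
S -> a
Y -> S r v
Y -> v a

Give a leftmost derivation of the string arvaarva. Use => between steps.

S=>SS=>YYS=>SrvYS=>arvYS=>arvSrvS=>arvSSrvS=>arvaSrvS=>arvaarvS=>arvaarva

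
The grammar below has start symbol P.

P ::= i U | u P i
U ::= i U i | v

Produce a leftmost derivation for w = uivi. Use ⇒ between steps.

P ⇒ uPi   [P ::= u P i]
uPi ⇒ uiUi   [P ::= i U]
uiUi ⇒ uivi   [U ::= v]

P⇒uPi⇒uiUi⇒uivi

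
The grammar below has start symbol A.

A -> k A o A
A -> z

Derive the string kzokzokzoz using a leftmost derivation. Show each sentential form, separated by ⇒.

A ⇒ kAoA ⇒ kzoA ⇒ kzokAoA ⇒ kzokzoA ⇒ kzokzokAoA ⇒ kzokzokzoA ⇒ kzokzokzoz

A ⇒ kAoA   [A -> k A o A]
kAoA ⇒ kzoA   [A -> z]
kzoA ⇒ kzokAoA   [A -> k A o A]
kzokAoA ⇒ kzokzoA   [A -> z]
kzokzoA ⇒ kzokzokAoA   [A -> k A o A]
kzokzokAoA ⇒ kzokzokzoA   [A -> z]
kzokzokzoA ⇒ kzokzokzoz   [A -> z]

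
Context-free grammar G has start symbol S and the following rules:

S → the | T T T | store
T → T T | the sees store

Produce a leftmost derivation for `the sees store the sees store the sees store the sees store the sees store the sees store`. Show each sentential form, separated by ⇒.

S ⇒ T T T ⇒ T T T T ⇒ the sees store T T T ⇒ the sees store T T T T ⇒ the sees store T T T T T ⇒ the sees store the sees store T T T T ⇒ the sees store the sees store the sees store T T T ⇒ the sees store the sees store the sees store the sees store T T ⇒ the sees store the sees store the sees store the sees store the sees store T ⇒ the sees store the sees store the sees store the sees store the sees store the sees store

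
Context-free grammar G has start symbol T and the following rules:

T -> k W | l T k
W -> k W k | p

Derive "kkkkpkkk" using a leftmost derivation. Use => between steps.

T=>kW=>kkWk=>kkkWkk=>kkkkWkkk=>kkkkpkkk

T => kW   [T -> k W]
kW => kkWk   [W -> k W k]
kkWk => kkkWkk   [W -> k W k]
kkkWkk => kkkkWkkk   [W -> k W k]
kkkkWkkk => kkkkpkkk   [W -> p]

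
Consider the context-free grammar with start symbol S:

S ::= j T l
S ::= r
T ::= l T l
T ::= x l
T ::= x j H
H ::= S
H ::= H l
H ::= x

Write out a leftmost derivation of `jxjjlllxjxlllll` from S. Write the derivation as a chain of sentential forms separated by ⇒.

S ⇒ jTl   [S ::= j T l]
jTl ⇒ jxjHl   [T ::= x j H]
jxjHl ⇒ jxjSl   [H ::= S]
jxjSl ⇒ jxjjTll   [S ::= j T l]
jxjjTll ⇒ jxjjlTlll   [T ::= l T l]
jxjjlTlll ⇒ jxjjllTllll   [T ::= l T l]
jxjjllTllll ⇒ jxjjlllTlllll   [T ::= l T l]
jxjjlllTlllll ⇒ jxjjlllxjHlllll   [T ::= x j H]
jxjjlllxjHlllll ⇒ jxjjlllxjxlllll   [H ::= x]

S⇒jTl⇒jxjHl⇒jxjSl⇒jxjjTll⇒jxjjlTlll⇒jxjjllTllll⇒jxjjlllTlllll⇒jxjjlllxjHlllll⇒jxjjlllxjxlllll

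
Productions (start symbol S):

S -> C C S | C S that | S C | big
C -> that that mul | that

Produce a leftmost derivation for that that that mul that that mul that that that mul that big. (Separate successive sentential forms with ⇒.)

S ⇒ C C S   [S -> C C S]
C C S ⇒ that C S   [C -> that]
that C S ⇒ that that that mul S   [C -> that that mul]
that that that mul S ⇒ that that that mul C C S   [S -> C C S]
that that that mul C C S ⇒ that that that mul that that mul C S   [C -> that that mul]
that that that mul that that mul C S ⇒ that that that mul that that mul that S   [C -> that]
that that that mul that that mul that S ⇒ that that that mul that that mul that C C S   [S -> C C S]
that that that mul that that mul that C C S ⇒ that that that mul that that mul that that that mul C S   [C -> that that mul]
that that that mul that that mul that that that mul C S ⇒ that that that mul that that mul that that that mul that S   [C -> that]
that that that mul that that mul that that that mul that S ⇒ that that that mul that that mul that that that mul that big   [S -> big]

S ⇒ C C S ⇒ that C S ⇒ that that that mul S ⇒ that that that mul C C S ⇒ that that that mul that that mul C S ⇒ that that that mul that that mul that S ⇒ that that that mul that that mul that C C S ⇒ that that that mul that that mul that that that mul C S ⇒ that that that mul that that mul that that that mul that S ⇒ that that that mul that that mul that that that mul that big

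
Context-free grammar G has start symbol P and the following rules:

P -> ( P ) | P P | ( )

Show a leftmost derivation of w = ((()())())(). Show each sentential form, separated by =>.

P => PP   [P -> P P]
PP => (P)P   [P -> ( P )]
(P)P => (PP)P   [P -> P P]
(PP)P => ((P)P)P   [P -> ( P )]
((P)P)P => ((PP)P)P   [P -> P P]
((PP)P)P => ((()P)P)P   [P -> ( )]
((()P)P)P => ((()())P)P   [P -> ( )]
((()())P)P => ((()())())P   [P -> ( )]
((()())())P => ((()())())()   [P -> ( )]

P => PP => (P)P => (PP)P => ((P)P)P => ((PP)P)P => ((()P)P)P => ((()())P)P => ((()())())P => ((()())())()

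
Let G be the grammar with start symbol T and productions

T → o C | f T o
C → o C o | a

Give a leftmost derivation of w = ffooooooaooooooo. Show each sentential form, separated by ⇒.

T ⇒ fTo ⇒ ffToo ⇒ ffoCoo ⇒ ffooCooo ⇒ ffoooCoooo ⇒ ffooooCooooo ⇒ ffoooooCoooooo ⇒ ffooooooCooooooo ⇒ ffooooooaooooooo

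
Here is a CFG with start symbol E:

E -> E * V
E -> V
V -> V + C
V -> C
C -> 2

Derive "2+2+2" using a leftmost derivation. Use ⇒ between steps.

E ⇒ V ⇒ V+C ⇒ V+C+C ⇒ C+C+C ⇒ 2+C+C ⇒ 2+2+C ⇒ 2+2+2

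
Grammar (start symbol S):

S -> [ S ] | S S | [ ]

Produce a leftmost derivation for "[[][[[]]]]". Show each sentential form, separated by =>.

S => [S]   [S -> [ S ]]
[S] => [SS]   [S -> S S]
[SS] => [[]S]   [S -> [ ]]
[[]S] => [[][S]]   [S -> [ S ]]
[[][S]] => [[][[S]]]   [S -> [ S ]]
[[][[S]]] => [[][[[]]]]   [S -> [ ]]

S => [S] => [SS] => [[]S] => [[][S]] => [[][[S]]] => [[][[[]]]]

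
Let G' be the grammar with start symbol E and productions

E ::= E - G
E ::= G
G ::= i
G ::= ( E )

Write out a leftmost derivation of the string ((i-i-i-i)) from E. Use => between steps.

E=>G=>(E)=>(G)=>((E))=>((E-G))=>((E-G-G))=>((E-G-G-G))=>((G-G-G-G))=>((i-G-G-G))=>((i-i-G-G))=>((i-i-i-G))=>((i-i-i-i))

E => G   [E ::= G]
G => (E)   [G ::= ( E )]
(E) => (G)   [E ::= G]
(G) => ((E))   [G ::= ( E )]
((E)) => ((E-G))   [E ::= E - G]
((E-G)) => ((E-G-G))   [E ::= E - G]
((E-G-G)) => ((E-G-G-G))   [E ::= E - G]
((E-G-G-G)) => ((G-G-G-G))   [E ::= G]
((G-G-G-G)) => ((i-G-G-G))   [G ::= i]
((i-G-G-G)) => ((i-i-G-G))   [G ::= i]
((i-i-G-G)) => ((i-i-i-G))   [G ::= i]
((i-i-i-G)) => ((i-i-i-i))   [G ::= i]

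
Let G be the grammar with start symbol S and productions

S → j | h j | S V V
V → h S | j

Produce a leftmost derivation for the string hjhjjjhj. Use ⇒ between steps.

S ⇒ SVV ⇒ hjVV ⇒ hjhSV ⇒ hjhSVVV ⇒ hjhjVVV ⇒ hjhjjVV ⇒ hjhjjjV ⇒ hjhjjjhS ⇒ hjhjjjhj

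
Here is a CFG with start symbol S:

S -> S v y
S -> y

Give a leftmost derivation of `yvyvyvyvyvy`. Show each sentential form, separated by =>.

S=>Svy=>Svyvy=>Svyvyvy=>Svyvyvyvy=>Svyvyvyvyvy=>yvyvyvyvyvy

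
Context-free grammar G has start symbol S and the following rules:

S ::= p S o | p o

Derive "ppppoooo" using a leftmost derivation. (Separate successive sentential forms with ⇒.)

S ⇒ pSo   [S ::= p S o]
pSo ⇒ ppSoo   [S ::= p S o]
ppSoo ⇒ pppSooo   [S ::= p S o]
pppSooo ⇒ ppppoooo   [S ::= p o]

S⇒pSo⇒ppSoo⇒pppSooo⇒ppppoooo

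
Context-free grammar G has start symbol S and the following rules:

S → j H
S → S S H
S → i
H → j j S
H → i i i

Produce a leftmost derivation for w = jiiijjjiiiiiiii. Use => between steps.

S => SSH   [S → S S H]
SSH => jHSH   [S → j H]
jHSH => jiiiSH   [H → i i i]
jiiiSH => jiiijHH   [S → j H]
jiiijHH => jiiijjjSH   [H → j j S]
jiiijjjSH => jiiijjjSSHH   [S → S S H]
jiiijjjSSHH => jiiijjjiSHH   [S → i]
jiiijjjiSHH => jiiijjjiiHH   [S → i]
jiiijjjiiHH => jiiijjjiiiiiH   [H → i i i]
jiiijjjiiiiiH => jiiijjjiiiiiiii   [H → i i i]

S => SSH => jHSH => jiiiSH => jiiijHH => jiiijjjSH => jiiijjjSSHH => jiiijjjiSHH => jiiijjjiiHH => jiiijjjiiiiiH => jiiijjjiiiiiiii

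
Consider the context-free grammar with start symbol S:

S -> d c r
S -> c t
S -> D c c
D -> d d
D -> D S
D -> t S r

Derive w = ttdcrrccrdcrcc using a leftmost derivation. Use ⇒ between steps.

S ⇒ Dcc   [S -> D c c]
Dcc ⇒ DScc   [D -> D S]
DScc ⇒ tSrScc   [D -> t S r]
tSrScc ⇒ tDccrScc   [S -> D c c]
tDccrScc ⇒ ttSrccrScc   [D -> t S r]
ttSrccrScc ⇒ ttdcrrccrScc   [S -> d c r]
ttdcrrccrScc ⇒ ttdcrrccrdcrcc   [S -> d c r]

S ⇒ Dcc ⇒ DScc ⇒ tSrScc ⇒ tDccrScc ⇒ ttSrccrScc ⇒ ttdcrrccrScc ⇒ ttdcrrccrdcrcc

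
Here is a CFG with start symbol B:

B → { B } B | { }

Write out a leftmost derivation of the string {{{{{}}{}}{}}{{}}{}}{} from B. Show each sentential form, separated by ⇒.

B⇒{B}B⇒{{B}B}B⇒{{{B}B}B}B⇒{{{{B}B}B}B}B⇒{{{{{}}B}B}B}B⇒{{{{{}}{}}B}B}B⇒{{{{{}}{}}{}}B}B⇒{{{{{}}{}}{}}{B}B}B⇒{{{{{}}{}}{}}{{}}B}B⇒{{{{{}}{}}{}}{{}}{}}B⇒{{{{{}}{}}{}}{{}}{}}{}

B ⇒ {B}B   [B → { B } B]
{B}B ⇒ {{B}B}B   [B → { B } B]
{{B}B}B ⇒ {{{B}B}B}B   [B → { B } B]
{{{B}B}B}B ⇒ {{{{B}B}B}B}B   [B → { B } B]
{{{{B}B}B}B}B ⇒ {{{{{}}B}B}B}B   [B → { }]
{{{{{}}B}B}B}B ⇒ {{{{{}}{}}B}B}B   [B → { }]
{{{{{}}{}}B}B}B ⇒ {{{{{}}{}}{}}B}B   [B → { }]
{{{{{}}{}}{}}B}B ⇒ {{{{{}}{}}{}}{B}B}B   [B → { B } B]
{{{{{}}{}}{}}{B}B}B ⇒ {{{{{}}{}}{}}{{}}B}B   [B → { }]
{{{{{}}{}}{}}{{}}B}B ⇒ {{{{{}}{}}{}}{{}}{}}B   [B → { }]
{{{{{}}{}}{}}{{}}{}}B ⇒ {{{{{}}{}}{}}{{}}{}}{}   [B → { }]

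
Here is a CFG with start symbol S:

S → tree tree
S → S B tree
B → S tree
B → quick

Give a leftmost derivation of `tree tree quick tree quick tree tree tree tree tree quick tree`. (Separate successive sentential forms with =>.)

S => S B tree => S B tree B tree => S B tree B tree B tree => S B tree B tree B tree B tree => tree tree B tree B tree B tree B tree => tree tree quick tree B tree B tree B tree => tree tree quick tree quick tree B tree B tree => tree tree quick tree quick tree S tree tree B tree => tree tree quick tree quick tree tree tree tree tree B tree => tree tree quick tree quick tree tree tree tree tree quick tree

S => S B tree   [S → S B tree]
S B tree => S B tree B tree   [S → S B tree]
S B tree B tree => S B tree B tree B tree   [S → S B tree]
S B tree B tree B tree => S B tree B tree B tree B tree   [S → S B tree]
S B tree B tree B tree B tree => tree tree B tree B tree B tree B tree   [S → tree tree]
tree tree B tree B tree B tree B tree => tree tree quick tree B tree B tree B tree   [B → quick]
tree tree quick tree B tree B tree B tree => tree tree quick tree quick tree B tree B tree   [B → quick]
tree tree quick tree quick tree B tree B tree => tree tree quick tree quick tree S tree tree B tree   [B → S tree]
tree tree quick tree quick tree S tree tree B tree => tree tree quick tree quick tree tree tree tree tree B tree   [S → tree tree]
tree tree quick tree quick tree tree tree tree tree B tree => tree tree quick tree quick tree tree tree tree tree quick tree   [B → quick]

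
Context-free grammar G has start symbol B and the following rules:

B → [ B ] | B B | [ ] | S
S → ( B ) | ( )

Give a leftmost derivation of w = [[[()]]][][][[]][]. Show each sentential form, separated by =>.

B => BB   [B → B B]
BB => BBB   [B → B B]
BBB => BBBB   [B → B B]
BBBB => BBBBB   [B → B B]
BBBBB => [B]BBBB   [B → [ B ]]
[B]BBBB => [[B]]BBBB   [B → [ B ]]
[[B]]BBBB => [[[B]]]BBBB   [B → [ B ]]
[[[B]]]BBBB => [[[S]]]BBBB   [B → S]
[[[S]]]BBBB => [[[()]]]BBBB   [S → ( )]
[[[()]]]BBBB => [[[()]]][]BBB   [B → [ ]]
[[[()]]][]BBB => [[[()]]][][]BB   [B → [ ]]
[[[()]]][][]BB => [[[()]]][][][B]B   [B → [ B ]]
[[[()]]][][][B]B => [[[()]]][][][[]]B   [B → [ ]]
[[[()]]][][][[]]B => [[[()]]][][][[]][]   [B → [ ]]

B => BB => BBB => BBBB => BBBBB => [B]BBBB => [[B]]BBBB => [[[B]]]BBBB => [[[S]]]BBBB => [[[()]]]BBBB => [[[()]]][]BBB => [[[()]]][][]BB => [[[()]]][][][B]B => [[[()]]][][][[]]B => [[[()]]][][][[]][]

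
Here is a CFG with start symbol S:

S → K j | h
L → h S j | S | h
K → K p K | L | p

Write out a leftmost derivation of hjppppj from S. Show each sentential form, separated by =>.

S=>Kj=>KpKj=>KpKpKj=>LpKpKj=>SpKpKj=>KjpKpKj=>LjpKpKj=>hjpKpKj=>hjpppKj=>hjppppj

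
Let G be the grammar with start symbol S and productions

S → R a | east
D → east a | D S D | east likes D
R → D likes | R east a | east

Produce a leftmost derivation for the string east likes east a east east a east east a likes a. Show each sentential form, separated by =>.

S => R a => D likes a => D S D likes a => D S D S D likes a => east likes D S D S D likes a => east likes east a S D S D likes a => east likes east a east D S D likes a => east likes east a east east a S D likes a => east likes east a east east a east D likes a => east likes east a east east a east east a likes a

S => R a   [S → R a]
R a => D likes a   [R → D likes]
D likes a => D S D likes a   [D → D S D]
D S D likes a => D S D S D likes a   [D → D S D]
D S D S D likes a => east likes D S D S D likes a   [D → east likes D]
east likes D S D S D likes a => east likes east a S D S D likes a   [D → east a]
east likes east a S D S D likes a => east likes east a east D S D likes a   [S → east]
east likes east a east D S D likes a => east likes east a east east a S D likes a   [D → east a]
east likes east a east east a S D likes a => east likes east a east east a east D likes a   [S → east]
east likes east a east east a east D likes a => east likes east a east east a east east a likes a   [D → east a]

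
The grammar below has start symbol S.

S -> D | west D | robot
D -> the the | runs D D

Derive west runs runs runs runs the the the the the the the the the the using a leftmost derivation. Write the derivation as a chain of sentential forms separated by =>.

S => west D => west runs D D => west runs runs D D D => west runs runs runs D D D D => west runs runs runs runs D D D D D => west runs runs runs runs the the D D D D => west runs runs runs runs the the the the D D D => west runs runs runs runs the the the the the the D D => west runs runs runs runs the the the the the the the the D => west runs runs runs runs the the the the the the the the the the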